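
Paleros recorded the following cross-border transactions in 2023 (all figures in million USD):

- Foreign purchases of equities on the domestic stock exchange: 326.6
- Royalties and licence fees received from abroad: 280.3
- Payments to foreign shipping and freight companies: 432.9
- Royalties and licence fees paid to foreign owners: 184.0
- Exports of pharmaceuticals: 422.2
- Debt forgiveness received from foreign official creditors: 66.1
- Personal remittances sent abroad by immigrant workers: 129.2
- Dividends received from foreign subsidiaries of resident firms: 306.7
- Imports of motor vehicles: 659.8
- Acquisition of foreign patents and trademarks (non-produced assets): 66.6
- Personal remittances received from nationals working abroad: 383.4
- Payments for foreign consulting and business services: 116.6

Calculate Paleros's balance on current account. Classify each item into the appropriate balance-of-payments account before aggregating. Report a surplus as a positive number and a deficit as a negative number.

Goods: -659.8 + 422.2 = -237.6
Services: 280.3 - 432.9 - 116.6 - 184.0 = -453.2
Primary income: 306.7
Secondary income: 383.4 - 129.2 = 254.2
Current account = (-237.6) + (-453.2) + 306.7 + 254.2 = -129.9
(Excluded from the current account — financial account: foreign purchases of equities on the domestic stock exchange 326.6; capital account: debt forgiveness received from foreign official creditors 66.1, acquisition of foreign patents and trademarks (non-produced assets) 66.6.)

-129.9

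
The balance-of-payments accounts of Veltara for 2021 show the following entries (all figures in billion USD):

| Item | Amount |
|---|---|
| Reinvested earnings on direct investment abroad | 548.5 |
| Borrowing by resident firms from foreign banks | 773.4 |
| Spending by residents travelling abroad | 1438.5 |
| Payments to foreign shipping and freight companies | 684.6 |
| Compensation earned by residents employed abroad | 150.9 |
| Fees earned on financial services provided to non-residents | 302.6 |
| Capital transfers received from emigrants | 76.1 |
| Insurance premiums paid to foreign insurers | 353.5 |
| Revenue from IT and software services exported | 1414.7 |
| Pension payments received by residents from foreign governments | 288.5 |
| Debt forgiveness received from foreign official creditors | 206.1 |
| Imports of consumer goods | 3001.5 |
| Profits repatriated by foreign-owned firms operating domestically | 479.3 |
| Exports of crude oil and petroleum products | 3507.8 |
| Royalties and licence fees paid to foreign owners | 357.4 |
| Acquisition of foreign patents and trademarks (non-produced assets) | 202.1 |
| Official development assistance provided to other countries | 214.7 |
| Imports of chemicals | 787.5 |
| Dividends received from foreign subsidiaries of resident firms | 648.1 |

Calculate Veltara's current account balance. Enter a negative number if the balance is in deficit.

Goods: -3001.5 + 3507.8 - 787.5 = -281.2
Services: -357.4 + 302.6 - 1438.5 - 684.6 - 353.5 + 1414.7 = -1116.7
Primary income: -479.3 + 648.1 + 150.9 + 548.5 = 868.2
Secondary income: -214.7 + 288.5 = 73.8
Current account = (-281.2) + (-1116.7) + 868.2 + 73.8 = -455.9
(Excluded from the current account — financial account: borrowing by resident firms from foreign banks 773.4; capital account: capital transfers received from emigrants 76.1, debt forgiveness received from foreign official creditors 206.1, acquisition of foreign patents and trademarks (non-produced assets) 202.1.)

-455.9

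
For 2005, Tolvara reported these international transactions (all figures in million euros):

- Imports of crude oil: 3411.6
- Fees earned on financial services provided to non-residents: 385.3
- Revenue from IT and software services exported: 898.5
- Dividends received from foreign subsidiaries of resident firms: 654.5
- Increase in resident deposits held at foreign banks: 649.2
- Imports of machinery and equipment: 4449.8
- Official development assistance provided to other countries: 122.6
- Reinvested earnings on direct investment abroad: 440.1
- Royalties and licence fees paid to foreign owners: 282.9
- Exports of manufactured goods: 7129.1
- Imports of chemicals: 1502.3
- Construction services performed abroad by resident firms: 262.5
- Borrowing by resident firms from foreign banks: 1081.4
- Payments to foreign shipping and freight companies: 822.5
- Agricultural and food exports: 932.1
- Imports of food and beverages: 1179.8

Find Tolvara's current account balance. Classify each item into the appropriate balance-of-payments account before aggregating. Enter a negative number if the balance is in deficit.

Goods: 932.1 - 1502.3 - 3411.6 - 1179.8 - 4449.8 + 7129.1 = -2482.3
Services: 385.3 - 822.5 - 282.9 + 262.5 + 898.5 = 440.9
Primary income: 654.5 + 440.1 = 1094.6
Secondary income: -122.6
Current account = (-2482.3) + 440.9 + 1094.6 + (-122.6) = -1069.4
(Excluded from the current account — financial account: increase in resident deposits held at foreign banks 649.2, borrowing by resident firms from foreign banks 1081.4.)

-1069.4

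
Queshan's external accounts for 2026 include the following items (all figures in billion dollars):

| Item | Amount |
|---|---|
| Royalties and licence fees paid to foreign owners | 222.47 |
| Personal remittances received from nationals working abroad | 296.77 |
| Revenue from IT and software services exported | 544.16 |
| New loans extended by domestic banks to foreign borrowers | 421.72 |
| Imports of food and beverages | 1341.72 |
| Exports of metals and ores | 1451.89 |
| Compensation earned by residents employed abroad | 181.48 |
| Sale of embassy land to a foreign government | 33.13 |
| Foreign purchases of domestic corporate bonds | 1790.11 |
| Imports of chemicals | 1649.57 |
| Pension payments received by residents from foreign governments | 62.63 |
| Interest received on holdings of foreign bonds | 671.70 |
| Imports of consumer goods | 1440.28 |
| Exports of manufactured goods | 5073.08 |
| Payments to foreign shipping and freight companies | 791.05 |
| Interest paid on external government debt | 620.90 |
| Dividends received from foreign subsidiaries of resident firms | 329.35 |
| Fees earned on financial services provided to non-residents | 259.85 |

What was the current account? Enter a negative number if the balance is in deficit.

2804.92

Goods: -1649.57 + 1451.89 - 1341.72 + 5073.08 - 1440.28 = 2093.40
Services: -222.47 - 791.05 + 259.85 + 544.16 = -209.51
Primary income: 181.48 - 620.90 + 329.35 + 671.70 = 561.63
Secondary income: 62.63 + 296.77 = 359.40
Current account = 2093.40 + (-209.51) + 561.63 + 359.40 = 2804.92
(Excluded from the current account — financial account: new loans extended by domestic banks to foreign borrowers 421.72, foreign purchases of domestic corporate bonds 1790.11; capital account: sale of embassy land to a foreign government 33.13.)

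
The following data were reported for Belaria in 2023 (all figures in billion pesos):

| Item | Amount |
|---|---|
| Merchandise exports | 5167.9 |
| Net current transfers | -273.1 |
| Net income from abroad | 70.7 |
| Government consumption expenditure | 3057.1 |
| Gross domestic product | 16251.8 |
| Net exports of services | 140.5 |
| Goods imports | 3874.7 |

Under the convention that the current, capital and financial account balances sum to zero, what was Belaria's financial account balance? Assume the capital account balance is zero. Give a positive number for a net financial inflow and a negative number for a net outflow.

-1231.3

Goods balance = 5167.9 - 3874.7 = 1293.2
Services balance = 140.5
Trade balance (goods + services) = 1293.2 + 140.5 = 1433.7
Net primary income = 70.7
Net secondary income = -273.1
Current account = 1433.7 + 70.7 + (-273.1) = 1231.3
Financial account = -(1231.3) = -1231.3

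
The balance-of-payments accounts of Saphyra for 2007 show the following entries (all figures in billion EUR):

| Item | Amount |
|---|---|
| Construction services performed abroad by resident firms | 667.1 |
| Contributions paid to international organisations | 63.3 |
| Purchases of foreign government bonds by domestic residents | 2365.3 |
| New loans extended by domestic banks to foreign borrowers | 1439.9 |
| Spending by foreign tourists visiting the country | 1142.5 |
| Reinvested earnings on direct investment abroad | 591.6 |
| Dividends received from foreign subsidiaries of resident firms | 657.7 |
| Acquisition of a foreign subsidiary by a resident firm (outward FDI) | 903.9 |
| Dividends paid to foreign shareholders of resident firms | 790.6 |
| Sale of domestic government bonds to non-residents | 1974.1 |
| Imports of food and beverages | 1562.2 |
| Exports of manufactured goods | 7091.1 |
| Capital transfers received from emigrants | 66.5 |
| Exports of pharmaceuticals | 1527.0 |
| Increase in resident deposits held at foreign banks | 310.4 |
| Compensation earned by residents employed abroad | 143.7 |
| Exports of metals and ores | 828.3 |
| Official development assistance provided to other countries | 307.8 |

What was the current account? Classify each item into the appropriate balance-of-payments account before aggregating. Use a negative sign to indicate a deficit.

Goods: -1562.2 + 1527.0 + 828.3 + 7091.1 = 7884.2
Services: 667.1 + 1142.5 = 1809.6
Primary income: -790.6 + 143.7 + 591.6 + 657.7 = 602.4
Secondary income: -63.3 - 307.8 = -371.1
Current account = 7884.2 + 1809.6 + 602.4 + (-371.1) = 9925.1
(Excluded from the current account — financial account: purchases of foreign government bonds by domestic residents 2365.3, new loans extended by domestic banks to foreign borrowers 1439.9, acquisition of a foreign subsidiary by a resident firm (outward FDI) 903.9, sale of domestic government bonds to non-residents 1974.1, increase in resident deposits held at foreign banks 310.4; capital account: capital transfers received from emigrants 66.5.)

9925.1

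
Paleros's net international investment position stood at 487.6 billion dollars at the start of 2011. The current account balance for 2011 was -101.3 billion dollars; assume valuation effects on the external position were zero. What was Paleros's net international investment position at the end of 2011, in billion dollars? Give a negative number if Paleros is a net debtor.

With no valuation effects, change in NIIP = current account = -101.3
End-of-year NIIP = 487.6 + (-101.3) = 386.3

386.3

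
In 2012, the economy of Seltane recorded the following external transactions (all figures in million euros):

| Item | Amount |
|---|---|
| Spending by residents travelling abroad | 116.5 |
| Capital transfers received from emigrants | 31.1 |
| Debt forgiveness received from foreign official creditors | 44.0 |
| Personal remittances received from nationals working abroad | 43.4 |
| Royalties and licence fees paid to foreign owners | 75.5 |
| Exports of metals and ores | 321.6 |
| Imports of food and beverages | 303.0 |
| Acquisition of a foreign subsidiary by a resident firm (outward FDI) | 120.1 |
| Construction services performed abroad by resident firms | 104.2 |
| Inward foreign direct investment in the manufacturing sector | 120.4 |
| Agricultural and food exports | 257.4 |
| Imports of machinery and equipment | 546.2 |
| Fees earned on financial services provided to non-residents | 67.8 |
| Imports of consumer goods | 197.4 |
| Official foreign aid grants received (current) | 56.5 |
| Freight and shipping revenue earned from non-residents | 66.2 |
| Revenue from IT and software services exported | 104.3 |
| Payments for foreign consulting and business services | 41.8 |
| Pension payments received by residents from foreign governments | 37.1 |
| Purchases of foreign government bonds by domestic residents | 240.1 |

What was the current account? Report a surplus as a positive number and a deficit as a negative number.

-221.9

Goods: -546.2 + 257.4 - 197.4 + 321.6 - 303.0 = -467.6
Services: -41.8 + 104.3 - 75.5 + 67.8 + 104.2 + 66.2 - 116.5 = 108.7
Secondary income: 43.4 + 56.5 + 37.1 = 137.0
Current account = (-467.6) + 108.7 + 137.0 = -221.9
(Excluded from the current account — capital account: capital transfers received from emigrants 31.1, debt forgiveness received from foreign official creditors 44.0; financial account: acquisition of a foreign subsidiary by a resident firm (outward FDI) 120.1, inward foreign direct investment in the manufacturing sector 120.4, purchases of foreign government bonds by domestic residents 240.1.)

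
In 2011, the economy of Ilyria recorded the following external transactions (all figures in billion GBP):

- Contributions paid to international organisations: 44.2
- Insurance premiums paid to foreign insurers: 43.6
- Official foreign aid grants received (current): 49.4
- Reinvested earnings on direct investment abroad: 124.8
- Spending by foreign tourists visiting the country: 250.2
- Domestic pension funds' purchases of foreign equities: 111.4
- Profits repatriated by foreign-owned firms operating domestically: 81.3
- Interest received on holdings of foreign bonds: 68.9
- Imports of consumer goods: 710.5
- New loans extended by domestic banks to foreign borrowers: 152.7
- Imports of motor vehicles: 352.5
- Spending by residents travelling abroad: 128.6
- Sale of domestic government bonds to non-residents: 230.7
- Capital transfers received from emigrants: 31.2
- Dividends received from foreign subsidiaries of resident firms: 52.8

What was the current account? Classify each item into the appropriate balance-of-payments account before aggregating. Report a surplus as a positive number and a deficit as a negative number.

-814.6

Goods: -710.5 - 352.5 = -1063.0
Services: -128.6 + 250.2 - 43.6 = 78.0
Primary income: 68.9 - 81.3 + 52.8 + 124.8 = 165.2
Secondary income: -44.2 + 49.4 = 5.2
Current account = (-1063.0) + 78.0 + 165.2 + 5.2 = -814.6
(Excluded from the current account — financial account: domestic pension funds' purchases of foreign equities 111.4, new loans extended by domestic banks to foreign borrowers 152.7, sale of domestic government bonds to non-residents 230.7; capital account: capital transfers received from emigrants 31.2.)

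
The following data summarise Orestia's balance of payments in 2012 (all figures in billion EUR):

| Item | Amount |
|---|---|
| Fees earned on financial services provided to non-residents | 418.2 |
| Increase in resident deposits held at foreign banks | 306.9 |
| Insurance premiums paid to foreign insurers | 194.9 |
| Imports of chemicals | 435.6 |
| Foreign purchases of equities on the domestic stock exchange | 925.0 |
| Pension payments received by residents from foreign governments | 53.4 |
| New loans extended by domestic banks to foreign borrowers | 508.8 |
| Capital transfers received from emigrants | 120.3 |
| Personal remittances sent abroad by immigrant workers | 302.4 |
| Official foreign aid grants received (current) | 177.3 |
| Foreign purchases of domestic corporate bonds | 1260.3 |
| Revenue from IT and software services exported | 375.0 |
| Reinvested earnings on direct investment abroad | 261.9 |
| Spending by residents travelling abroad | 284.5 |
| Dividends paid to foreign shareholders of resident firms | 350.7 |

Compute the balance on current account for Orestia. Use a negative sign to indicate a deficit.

-282.3

Goods: -435.6
Services: -284.5 + 418.2 + 375.0 - 194.9 = 313.8
Primary income: 261.9 - 350.7 = -88.8
Secondary income: 53.4 - 302.4 + 177.3 = -71.7
Current account = (-435.6) + 313.8 + (-88.8) + (-71.7) = -282.3
(Excluded from the current account — financial account: increase in resident deposits held at foreign banks 306.9, foreign purchases of equities on the domestic stock exchange 925.0, new loans extended by domestic banks to foreign borrowers 508.8, foreign purchases of domestic corporate bonds 1260.3; capital account: capital transfers received from emigrants 120.3.)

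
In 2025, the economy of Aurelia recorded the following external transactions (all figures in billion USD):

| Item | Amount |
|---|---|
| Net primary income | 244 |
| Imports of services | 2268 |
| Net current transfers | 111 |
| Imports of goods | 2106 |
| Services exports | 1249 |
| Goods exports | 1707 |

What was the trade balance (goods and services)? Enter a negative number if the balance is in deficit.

-1418

Goods balance = 1707 - 2106 = -399
Services balance = 1249 - 2268 = -1019
Trade balance (goods + services) = -399 + (-1019) = -1418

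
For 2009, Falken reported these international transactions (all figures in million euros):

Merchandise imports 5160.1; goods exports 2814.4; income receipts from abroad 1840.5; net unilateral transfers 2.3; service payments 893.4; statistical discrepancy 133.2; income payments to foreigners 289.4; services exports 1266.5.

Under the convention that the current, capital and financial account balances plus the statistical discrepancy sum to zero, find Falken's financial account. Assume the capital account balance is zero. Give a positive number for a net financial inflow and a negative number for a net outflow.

Goods balance = 2814.4 - 5160.1 = -2345.7
Services balance = 1266.5 - 893.4 = 373.1
Trade balance (goods + services) = -2345.7 + 373.1 = -1972.6
Net primary income = 1840.5 - 289.4 = 1551.1
Net secondary income = 2.3
Current account = -1972.6 + 1551.1 + 2.3 = -419.2
Financial account = -(-419.2 + 133.2) = 286.0

286.0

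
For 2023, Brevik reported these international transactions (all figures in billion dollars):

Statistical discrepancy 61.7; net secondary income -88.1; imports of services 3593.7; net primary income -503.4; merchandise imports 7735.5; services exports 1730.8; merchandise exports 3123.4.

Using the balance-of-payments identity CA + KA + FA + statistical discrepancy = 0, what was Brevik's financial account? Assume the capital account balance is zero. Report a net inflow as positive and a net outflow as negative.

7004.8

Goods balance = 3123.4 - 7735.5 = -4612.1
Services balance = 1730.8 - 3593.7 = -1862.9
Trade balance (goods + services) = -4612.1 + (-1862.9) = -6475.0
Net primary income = -503.4
Net secondary income = -88.1
Current account = -6475.0 + (-503.4) + (-88.1) = -7066.5
Financial account = -(-7066.5 + 61.7) = 7004.8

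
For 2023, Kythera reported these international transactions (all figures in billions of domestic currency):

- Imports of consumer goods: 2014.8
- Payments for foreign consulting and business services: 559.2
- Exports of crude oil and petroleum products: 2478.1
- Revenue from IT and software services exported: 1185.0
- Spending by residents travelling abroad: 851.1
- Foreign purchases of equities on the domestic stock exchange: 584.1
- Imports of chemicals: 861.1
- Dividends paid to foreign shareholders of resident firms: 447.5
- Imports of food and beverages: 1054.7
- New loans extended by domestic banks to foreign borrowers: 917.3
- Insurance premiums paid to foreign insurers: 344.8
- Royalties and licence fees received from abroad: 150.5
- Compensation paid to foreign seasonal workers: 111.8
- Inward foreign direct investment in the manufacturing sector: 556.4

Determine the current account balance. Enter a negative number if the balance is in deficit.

-2431.4

Goods: -1054.7 - 2014.8 + 2478.1 - 861.1 = -1452.5
Services: -851.1 - 344.8 + 1185.0 + 150.5 - 559.2 = -419.6
Primary income: -447.5 - 111.8 = -559.3
Current account = (-1452.5) + (-419.6) + (-559.3) = -2431.4
(Excluded from the current account — financial account: foreign purchases of equities on the domestic stock exchange 584.1, new loans extended by domestic banks to foreign borrowers 917.3, inward foreign direct investment in the manufacturing sector 556.4.)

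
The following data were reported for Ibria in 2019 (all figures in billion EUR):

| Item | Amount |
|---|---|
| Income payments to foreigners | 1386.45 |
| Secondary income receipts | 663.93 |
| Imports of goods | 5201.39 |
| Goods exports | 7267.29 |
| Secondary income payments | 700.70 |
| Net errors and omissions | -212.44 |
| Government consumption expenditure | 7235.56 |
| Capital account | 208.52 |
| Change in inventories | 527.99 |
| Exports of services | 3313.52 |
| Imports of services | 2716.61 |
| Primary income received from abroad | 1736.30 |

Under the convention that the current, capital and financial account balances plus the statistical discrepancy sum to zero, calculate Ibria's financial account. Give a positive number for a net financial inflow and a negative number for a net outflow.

-2971.97

Goods balance = 7267.29 - 5201.39 = 2065.90
Services balance = 3313.52 - 2716.61 = 596.91
Trade balance (goods + services) = 2065.90 + 596.91 = 2662.81
Net primary income = 1736.30 - 1386.45 = 349.85
Net secondary income = 663.93 - 700.70 = -36.77
Current account = 2662.81 + 349.85 + (-36.77) = 2975.89
Financial account = -(2975.89 + 208.52 + (-212.44)) = -2971.97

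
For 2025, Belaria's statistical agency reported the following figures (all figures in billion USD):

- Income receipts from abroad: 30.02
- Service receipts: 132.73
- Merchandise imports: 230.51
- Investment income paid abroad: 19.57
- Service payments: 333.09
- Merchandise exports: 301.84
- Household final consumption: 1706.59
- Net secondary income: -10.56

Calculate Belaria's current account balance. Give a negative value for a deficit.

-129.14

Goods balance = 301.84 - 230.51 = 71.33
Services balance = 132.73 - 333.09 = -200.36
Trade balance (goods + services) = 71.33 + (-200.36) = -129.03
Net primary income = 30.02 - 19.57 = 10.45
Net secondary income = -10.56
Current account = -129.03 + 10.45 + (-10.56) = -129.14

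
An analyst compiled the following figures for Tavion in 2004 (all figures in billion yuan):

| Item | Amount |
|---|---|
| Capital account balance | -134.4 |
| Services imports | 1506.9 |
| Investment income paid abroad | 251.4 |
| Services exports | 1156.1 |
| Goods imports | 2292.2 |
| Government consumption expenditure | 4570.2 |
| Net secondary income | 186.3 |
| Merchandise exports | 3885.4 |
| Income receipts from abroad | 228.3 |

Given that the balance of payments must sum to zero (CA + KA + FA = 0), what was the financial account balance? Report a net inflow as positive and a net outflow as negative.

-1271.2

Goods balance = 3885.4 - 2292.2 = 1593.2
Services balance = 1156.1 - 1506.9 = -350.8
Trade balance (goods + services) = 1593.2 + (-350.8) = 1242.4
Net primary income = 228.3 - 251.4 = -23.1
Net secondary income = 186.3
Current account = 1242.4 + (-23.1) + 186.3 = 1405.6
Financial account = -(1405.6 + (-134.4)) = -1271.2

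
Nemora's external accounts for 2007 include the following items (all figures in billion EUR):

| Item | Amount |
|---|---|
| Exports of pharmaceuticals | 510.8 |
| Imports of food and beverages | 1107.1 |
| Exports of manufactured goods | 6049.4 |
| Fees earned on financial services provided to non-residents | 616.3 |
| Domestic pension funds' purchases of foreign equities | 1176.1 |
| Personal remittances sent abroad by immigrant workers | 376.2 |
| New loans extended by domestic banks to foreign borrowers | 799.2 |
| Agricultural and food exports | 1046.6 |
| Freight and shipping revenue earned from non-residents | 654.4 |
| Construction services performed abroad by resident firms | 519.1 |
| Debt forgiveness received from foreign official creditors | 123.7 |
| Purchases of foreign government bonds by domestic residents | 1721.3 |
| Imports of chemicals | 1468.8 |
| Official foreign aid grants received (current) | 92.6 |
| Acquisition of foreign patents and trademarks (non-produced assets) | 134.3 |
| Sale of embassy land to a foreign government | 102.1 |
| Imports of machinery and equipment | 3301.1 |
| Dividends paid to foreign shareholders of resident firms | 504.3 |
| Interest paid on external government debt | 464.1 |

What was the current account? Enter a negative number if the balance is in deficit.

Goods: 510.8 - 1468.8 + 1046.6 + 6049.4 - 1107.1 - 3301.1 = 1729.8
Services: 616.3 + 519.1 + 654.4 = 1789.8
Primary income: -504.3 - 464.1 = -968.4
Secondary income: -376.2 + 92.6 = -283.6
Current account = 1729.8 + 1789.8 + (-968.4) + (-283.6) = 2267.6
(Excluded from the current account — financial account: domestic pension funds' purchases of foreign equities 1176.1, new loans extended by domestic banks to foreign borrowers 799.2, purchases of foreign government bonds by domestic residents 1721.3; capital account: debt forgiveness received from foreign official creditors 123.7, acquisition of foreign patents and trademarks (non-produced assets) 134.3, sale of embassy land to a foreign government 102.1.)

2267.6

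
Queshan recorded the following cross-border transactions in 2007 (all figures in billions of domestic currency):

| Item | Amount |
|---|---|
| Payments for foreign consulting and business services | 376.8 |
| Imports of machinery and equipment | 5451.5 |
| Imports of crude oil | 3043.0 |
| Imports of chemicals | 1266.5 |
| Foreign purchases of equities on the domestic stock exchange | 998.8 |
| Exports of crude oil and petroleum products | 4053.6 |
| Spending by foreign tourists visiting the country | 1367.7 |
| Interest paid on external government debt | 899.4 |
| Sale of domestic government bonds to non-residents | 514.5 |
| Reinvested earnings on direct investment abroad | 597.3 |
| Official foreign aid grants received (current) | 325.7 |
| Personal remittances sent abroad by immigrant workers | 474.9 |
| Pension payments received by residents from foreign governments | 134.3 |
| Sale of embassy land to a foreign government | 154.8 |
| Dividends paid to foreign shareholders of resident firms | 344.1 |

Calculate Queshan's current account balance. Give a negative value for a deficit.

Goods: 4053.6 - 5451.5 - 1266.5 - 3043.0 = -5707.4
Services: 1367.7 - 376.8 = 990.9
Primary income: 597.3 - 899.4 - 344.1 = -646.2
Secondary income: -474.9 + 325.7 + 134.3 = -14.9
Current account = (-5707.4) + 990.9 + (-646.2) + (-14.9) = -5377.6
(Excluded from the current account — financial account: foreign purchases of equities on the domestic stock exchange 998.8, sale of domestic government bonds to non-residents 514.5; capital account: sale of embassy land to a foreign government 154.8.)

-5377.6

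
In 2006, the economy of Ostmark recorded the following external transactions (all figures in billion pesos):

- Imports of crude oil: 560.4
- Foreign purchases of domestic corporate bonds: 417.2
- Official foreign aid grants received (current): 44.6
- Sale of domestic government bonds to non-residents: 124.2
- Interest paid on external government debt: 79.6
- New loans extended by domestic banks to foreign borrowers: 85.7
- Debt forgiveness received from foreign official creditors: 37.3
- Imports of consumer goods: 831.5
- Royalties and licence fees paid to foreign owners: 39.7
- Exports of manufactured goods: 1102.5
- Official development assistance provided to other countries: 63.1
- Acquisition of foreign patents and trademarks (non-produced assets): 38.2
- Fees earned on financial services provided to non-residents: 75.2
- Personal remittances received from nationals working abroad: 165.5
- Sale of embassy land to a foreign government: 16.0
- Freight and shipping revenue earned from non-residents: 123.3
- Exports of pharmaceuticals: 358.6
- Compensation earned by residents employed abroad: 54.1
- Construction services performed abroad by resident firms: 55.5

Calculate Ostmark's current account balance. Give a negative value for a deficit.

405.0

Goods: -560.4 + 358.6 - 831.5 + 1102.5 = 69.2
Services: 75.2 - 39.7 + 55.5 + 123.3 = 214.3
Primary income: -79.6 + 54.1 = -25.5
Secondary income: -63.1 + 165.5 + 44.6 = 147.0
Current account = 69.2 + 214.3 + (-25.5) + 147.0 = 405.0
(Excluded from the current account — financial account: foreign purchases of domestic corporate bonds 417.2, sale of domestic government bonds to non-residents 124.2, new loans extended by domestic banks to foreign borrowers 85.7; capital account: debt forgiveness received from foreign official creditors 37.3, acquisition of foreign patents and trademarks (non-produced assets) 38.2, sale of embassy land to a foreign government 16.0.)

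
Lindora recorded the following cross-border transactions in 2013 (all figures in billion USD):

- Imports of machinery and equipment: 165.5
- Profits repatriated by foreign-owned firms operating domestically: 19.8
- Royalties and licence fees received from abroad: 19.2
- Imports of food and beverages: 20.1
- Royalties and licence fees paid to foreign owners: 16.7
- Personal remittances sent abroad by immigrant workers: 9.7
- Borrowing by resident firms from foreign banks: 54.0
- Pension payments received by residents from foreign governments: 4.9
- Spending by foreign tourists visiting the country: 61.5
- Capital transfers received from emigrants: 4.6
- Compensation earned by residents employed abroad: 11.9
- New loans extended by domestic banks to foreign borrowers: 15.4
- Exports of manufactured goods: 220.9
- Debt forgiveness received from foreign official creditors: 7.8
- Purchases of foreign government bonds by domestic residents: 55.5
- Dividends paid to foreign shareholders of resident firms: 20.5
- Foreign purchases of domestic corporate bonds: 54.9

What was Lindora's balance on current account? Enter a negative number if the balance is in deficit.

Goods: -20.1 - 165.5 + 220.9 = 35.3
Services: 61.5 + 19.2 - 16.7 = 64.0
Primary income: -20.5 + 11.9 - 19.8 = -28.4
Secondary income: -9.7 + 4.9 = -4.8
Current account = 35.3 + 64.0 + (-28.4) + (-4.8) = 66.1
(Excluded from the current account — financial account: borrowing by resident firms from foreign banks 54.0, new loans extended by domestic banks to foreign borrowers 15.4, purchases of foreign government bonds by domestic residents 55.5, foreign purchases of domestic corporate bonds 54.9; capital account: capital transfers received from emigrants 4.6, debt forgiveness received from foreign official creditors 7.8.)

66.1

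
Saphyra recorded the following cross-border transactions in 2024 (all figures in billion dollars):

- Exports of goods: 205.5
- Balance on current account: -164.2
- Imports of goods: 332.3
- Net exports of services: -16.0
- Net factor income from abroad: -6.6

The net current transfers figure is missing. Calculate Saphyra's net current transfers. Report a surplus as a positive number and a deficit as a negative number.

-14.8

Current account = goods balance + services balance + net primary income + net secondary income
Sum of the known components = -149.4
Net current transfers = CA - (known components) = -164.2 - (-149.4) = -14.8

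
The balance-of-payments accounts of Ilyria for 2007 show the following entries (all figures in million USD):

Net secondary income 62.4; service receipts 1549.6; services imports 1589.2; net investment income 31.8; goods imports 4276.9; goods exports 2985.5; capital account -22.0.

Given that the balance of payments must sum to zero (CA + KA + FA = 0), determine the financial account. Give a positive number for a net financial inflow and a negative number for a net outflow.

1258.8

Goods balance = 2985.5 - 4276.9 = -1291.4
Services balance = 1549.6 - 1589.2 = -39.6
Trade balance (goods + services) = -1291.4 + (-39.6) = -1331.0
Net primary income = 31.8
Net secondary income = 62.4
Current account = -1331.0 + 31.8 + 62.4 = -1236.8
Financial account = -(-1236.8 + (-22.0)) = 1258.8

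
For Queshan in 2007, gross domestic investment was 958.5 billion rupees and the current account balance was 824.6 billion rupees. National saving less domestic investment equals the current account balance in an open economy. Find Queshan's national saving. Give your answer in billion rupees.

1783.1

S = I + CA = 958.5 + 824.6 = 1783.1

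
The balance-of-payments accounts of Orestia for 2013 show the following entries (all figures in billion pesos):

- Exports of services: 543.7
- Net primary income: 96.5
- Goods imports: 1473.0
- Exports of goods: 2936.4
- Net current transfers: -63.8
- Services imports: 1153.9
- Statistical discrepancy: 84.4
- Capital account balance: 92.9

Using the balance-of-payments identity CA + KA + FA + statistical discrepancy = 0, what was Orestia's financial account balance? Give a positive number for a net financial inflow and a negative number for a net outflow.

Goods balance = 2936.4 - 1473.0 = 1463.4
Services balance = 543.7 - 1153.9 = -610.2
Trade balance (goods + services) = 1463.4 + (-610.2) = 853.2
Net primary income = 96.5
Net secondary income = -63.8
Current account = 853.2 + 96.5 + (-63.8) = 885.9
Financial account = -(885.9 + 92.9 + 84.4) = -1063.2

-1063.2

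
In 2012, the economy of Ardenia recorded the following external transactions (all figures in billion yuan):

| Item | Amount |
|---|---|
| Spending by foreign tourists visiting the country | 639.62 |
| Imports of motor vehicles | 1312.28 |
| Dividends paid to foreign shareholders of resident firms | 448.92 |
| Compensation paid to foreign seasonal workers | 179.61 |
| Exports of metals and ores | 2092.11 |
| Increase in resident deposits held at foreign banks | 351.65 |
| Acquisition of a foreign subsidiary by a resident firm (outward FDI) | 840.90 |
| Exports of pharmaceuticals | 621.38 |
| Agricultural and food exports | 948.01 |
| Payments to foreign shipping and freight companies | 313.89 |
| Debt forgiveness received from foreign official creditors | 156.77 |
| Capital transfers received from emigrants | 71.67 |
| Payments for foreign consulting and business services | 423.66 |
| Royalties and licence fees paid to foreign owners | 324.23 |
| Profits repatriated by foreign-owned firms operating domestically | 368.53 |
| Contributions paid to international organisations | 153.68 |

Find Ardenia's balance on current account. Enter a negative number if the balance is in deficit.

Goods: -1312.28 + 2092.11 + 621.38 + 948.01 = 2349.22
Services: -324.23 + 639.62 - 313.89 - 423.66 = -422.16
Primary income: -179.61 - 448.92 - 368.53 = -997.06
Secondary income: -153.68
Current account = 2349.22 + (-422.16) + (-997.06) + (-153.68) = 776.32
(Excluded from the current account — financial account: increase in resident deposits held at foreign banks 351.65, acquisition of a foreign subsidiary by a resident firm (outward FDI) 840.90; capital account: debt forgiveness received from foreign official creditors 156.77, capital transfers received from emigrants 71.67.)

776.32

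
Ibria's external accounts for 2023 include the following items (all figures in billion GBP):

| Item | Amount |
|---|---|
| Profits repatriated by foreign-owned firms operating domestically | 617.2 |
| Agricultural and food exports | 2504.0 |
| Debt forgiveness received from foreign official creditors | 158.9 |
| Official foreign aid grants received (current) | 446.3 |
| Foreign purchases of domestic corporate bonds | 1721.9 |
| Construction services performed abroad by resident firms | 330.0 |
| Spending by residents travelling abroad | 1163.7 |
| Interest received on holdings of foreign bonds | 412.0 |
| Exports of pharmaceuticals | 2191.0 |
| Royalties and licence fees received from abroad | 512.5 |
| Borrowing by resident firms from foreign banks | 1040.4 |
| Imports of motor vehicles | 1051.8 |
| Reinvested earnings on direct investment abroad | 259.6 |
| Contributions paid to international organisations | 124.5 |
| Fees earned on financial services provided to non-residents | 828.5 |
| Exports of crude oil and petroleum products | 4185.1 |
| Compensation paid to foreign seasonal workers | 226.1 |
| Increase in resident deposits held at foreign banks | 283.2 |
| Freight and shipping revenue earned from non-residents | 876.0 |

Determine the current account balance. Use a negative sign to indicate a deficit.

Goods: -1051.8 + 2504.0 + 4185.1 + 2191.0 = 7828.3
Services: 512.5 + 828.5 + 876.0 - 1163.7 + 330.0 = 1383.3
Primary income: -226.1 + 412.0 - 617.2 + 259.6 = -171.7
Secondary income: -124.5 + 446.3 = 321.8
Current account = 7828.3 + 1383.3 + (-171.7) + 321.8 = 9361.7
(Excluded from the current account — capital account: debt forgiveness received from foreign official creditors 158.9; financial account: foreign purchases of domestic corporate bonds 1721.9, borrowing by resident firms from foreign banks 1040.4, increase in resident deposits held at foreign banks 283.2.)

9361.7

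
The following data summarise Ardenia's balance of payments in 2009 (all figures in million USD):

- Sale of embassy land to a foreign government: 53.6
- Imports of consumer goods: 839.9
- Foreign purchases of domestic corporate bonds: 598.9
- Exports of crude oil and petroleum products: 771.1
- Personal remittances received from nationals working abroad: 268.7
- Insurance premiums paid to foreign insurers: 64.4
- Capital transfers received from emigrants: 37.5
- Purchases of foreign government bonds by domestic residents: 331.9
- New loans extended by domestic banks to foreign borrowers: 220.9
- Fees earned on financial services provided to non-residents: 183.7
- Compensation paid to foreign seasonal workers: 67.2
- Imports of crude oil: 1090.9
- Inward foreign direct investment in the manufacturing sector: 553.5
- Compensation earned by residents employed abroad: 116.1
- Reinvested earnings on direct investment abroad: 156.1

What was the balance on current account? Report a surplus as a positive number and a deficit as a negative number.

-566.7

Goods: 771.1 - 1090.9 - 839.9 = -1159.7
Services: -64.4 + 183.7 = 119.3
Primary income: -67.2 + 156.1 + 116.1 = 205.0
Secondary income: 268.7
Current account = (-1159.7) + 119.3 + 205.0 + 268.7 = -566.7
(Excluded from the current account — capital account: sale of embassy land to a foreign government 53.6, capital transfers received from emigrants 37.5; financial account: foreign purchases of domestic corporate bonds 598.9, purchases of foreign government bonds by domestic residents 331.9, new loans extended by domestic banks to foreign borrowers 220.9, inward foreign direct investment in the manufacturing sector 553.5.)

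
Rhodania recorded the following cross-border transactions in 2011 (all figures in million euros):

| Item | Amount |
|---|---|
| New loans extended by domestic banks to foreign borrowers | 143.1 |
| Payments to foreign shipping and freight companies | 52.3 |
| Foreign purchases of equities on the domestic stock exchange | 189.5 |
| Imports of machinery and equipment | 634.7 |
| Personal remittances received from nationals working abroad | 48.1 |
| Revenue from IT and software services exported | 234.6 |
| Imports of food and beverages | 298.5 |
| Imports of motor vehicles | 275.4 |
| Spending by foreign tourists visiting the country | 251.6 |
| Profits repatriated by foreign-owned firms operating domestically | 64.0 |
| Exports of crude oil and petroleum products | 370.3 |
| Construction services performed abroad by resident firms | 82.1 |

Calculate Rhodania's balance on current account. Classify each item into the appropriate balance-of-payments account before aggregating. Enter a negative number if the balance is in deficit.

Goods: -275.4 + 370.3 - 634.7 - 298.5 = -838.3
Services: 251.6 + 82.1 + 234.6 - 52.3 = 516.0
Primary income: -64.0
Secondary income: 48.1
Current account = (-838.3) + 516.0 + (-64.0) + 48.1 = -338.2
(Excluded from the current account — financial account: new loans extended by domestic banks to foreign borrowers 143.1, foreign purchases of equities on the domestic stock exchange 189.5.)

-338.2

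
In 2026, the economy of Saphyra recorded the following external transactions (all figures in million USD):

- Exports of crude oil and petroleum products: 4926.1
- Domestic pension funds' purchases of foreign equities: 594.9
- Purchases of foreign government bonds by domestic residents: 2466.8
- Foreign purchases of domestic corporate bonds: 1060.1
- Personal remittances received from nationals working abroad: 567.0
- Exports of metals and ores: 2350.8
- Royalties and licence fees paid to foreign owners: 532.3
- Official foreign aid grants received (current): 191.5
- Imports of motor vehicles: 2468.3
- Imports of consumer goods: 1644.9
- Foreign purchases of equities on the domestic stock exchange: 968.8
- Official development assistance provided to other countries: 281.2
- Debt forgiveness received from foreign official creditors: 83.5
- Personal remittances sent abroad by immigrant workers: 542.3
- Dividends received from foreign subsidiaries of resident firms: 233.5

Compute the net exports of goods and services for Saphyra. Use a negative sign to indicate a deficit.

2631.4

Goods: -1644.9 - 2468.3 + 2350.8 + 4926.1 = 3163.7
Services: -532.3
Trade balance = 3163.7 + (-532.3) = 2631.4
(Excluded from the trade balance — financial account: domestic pension funds' purchases of foreign equities 594.9, purchases of foreign government bonds by domestic residents 2466.8, foreign purchases of domestic corporate bonds 1060.1, foreign purchases of equities on the domestic stock exchange 968.8; secondary income: personal remittances received from nationals working abroad 567.0, official foreign aid grants received (current) 191.5, official development assistance provided to other countries 281.2, personal remittances sent abroad by immigrant workers 542.3; capital account: debt forgiveness received from foreign official creditors 83.5; primary income: dividends received from foreign subsidiaries of resident firms 233.5.)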